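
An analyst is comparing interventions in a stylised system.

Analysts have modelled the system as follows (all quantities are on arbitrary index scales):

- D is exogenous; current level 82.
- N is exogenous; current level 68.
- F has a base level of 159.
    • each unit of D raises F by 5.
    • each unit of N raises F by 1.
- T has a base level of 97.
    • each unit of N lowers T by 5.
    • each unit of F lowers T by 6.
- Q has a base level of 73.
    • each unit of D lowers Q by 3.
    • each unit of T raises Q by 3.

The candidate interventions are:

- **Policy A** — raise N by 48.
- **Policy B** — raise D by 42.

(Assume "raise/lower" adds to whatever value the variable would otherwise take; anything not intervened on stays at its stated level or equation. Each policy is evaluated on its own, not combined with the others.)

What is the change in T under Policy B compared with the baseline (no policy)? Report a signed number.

Baseline:
  D = 82
  N = 68
  F = 159 + 5·82 + 68 = 637
  T = 97 − 5·68 − 6·637 = -4065
Policy B (D + 42):
  D = 82 + 42 = 124
  N = 68
  F = 159 + 5·124 + 68 = 847
  T = 97 − 5·68 − 6·847 = -5325
Change in T: -5325 − (-4065) = -1260

-1260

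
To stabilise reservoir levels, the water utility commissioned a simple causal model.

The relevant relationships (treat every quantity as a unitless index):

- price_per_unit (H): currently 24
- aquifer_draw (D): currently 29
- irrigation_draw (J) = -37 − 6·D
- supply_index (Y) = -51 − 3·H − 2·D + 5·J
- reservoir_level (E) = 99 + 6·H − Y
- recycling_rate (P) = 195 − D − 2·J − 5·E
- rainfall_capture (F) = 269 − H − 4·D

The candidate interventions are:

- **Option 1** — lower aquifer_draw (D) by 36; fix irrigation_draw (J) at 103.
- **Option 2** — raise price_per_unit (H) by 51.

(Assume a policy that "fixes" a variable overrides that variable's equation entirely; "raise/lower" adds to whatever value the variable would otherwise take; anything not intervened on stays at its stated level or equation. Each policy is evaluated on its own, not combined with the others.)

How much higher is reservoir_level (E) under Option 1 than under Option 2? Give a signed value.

Option 1 (D − 36, J := 103):
  H = 24
  D = 29 − 36 = -7
  J = 103
  Y = -51 − 3·24 − 2·(-7) + 5·103 = 406
  E = 99 + 6·24 − 406 = -163
Option 2 (H + 51):
  H = 24 + 51 = 75
  D = 29
  J = -37 − 6·29 = -211
  Y = -51 − 3·75 − 2·29 + 5·(-211) = -1389
  E = 99 + 6·75 − (-1389) = 1938
E: -163 − 1938 = -2101

-2101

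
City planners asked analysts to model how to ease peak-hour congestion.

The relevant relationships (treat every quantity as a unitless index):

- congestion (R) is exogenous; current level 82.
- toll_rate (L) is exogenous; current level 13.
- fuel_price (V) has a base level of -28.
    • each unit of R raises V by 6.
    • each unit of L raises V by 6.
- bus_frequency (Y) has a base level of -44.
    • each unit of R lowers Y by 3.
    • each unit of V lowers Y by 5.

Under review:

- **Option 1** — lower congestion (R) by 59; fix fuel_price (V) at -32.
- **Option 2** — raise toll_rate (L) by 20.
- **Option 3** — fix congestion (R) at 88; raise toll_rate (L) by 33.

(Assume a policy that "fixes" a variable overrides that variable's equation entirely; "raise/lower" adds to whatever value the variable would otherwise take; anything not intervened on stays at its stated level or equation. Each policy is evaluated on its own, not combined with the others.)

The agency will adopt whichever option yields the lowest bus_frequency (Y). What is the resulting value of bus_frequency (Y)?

Option 1 (R − 59, V := -32):
  R = 82 − 59 = 23
  L = 13
  V = -32
  Y = -44 − 3·23 − 5·(-32) = 47
Option 2 (L + 20):
  R = 82
  L = 13 + 20 = 33
  V = -28 + 6·82 + 6·33 = 662
  Y = -44 − 3·82 − 5·662 = -3600
Option 3 (R := 88, L + 33):
  R = 88
  L = 13 + 33 = 46
  V = -28 + 6·88 + 6·46 = 776
  Y = -44 − 3·88 − 5·776 = -4188
Comparing — Option 1: Y=47, Option 2: Y=-3600, Option 3: Y=-4188. Lowest is -4188 (Option 3).

-4188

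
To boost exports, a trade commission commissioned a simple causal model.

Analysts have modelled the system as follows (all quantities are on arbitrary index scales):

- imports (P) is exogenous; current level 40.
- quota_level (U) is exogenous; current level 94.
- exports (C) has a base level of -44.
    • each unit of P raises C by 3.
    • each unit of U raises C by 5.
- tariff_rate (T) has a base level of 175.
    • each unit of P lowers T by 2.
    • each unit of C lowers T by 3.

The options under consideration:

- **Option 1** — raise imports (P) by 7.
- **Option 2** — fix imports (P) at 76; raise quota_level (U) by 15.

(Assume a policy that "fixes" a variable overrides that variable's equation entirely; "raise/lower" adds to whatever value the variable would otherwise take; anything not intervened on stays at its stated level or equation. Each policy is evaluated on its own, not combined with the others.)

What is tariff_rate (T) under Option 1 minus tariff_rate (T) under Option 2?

Option 1 (P + 7):
  P = 40 + 7 = 47
  U = 94
  C = -44 + 3·47 + 5·94 = 567
  T = 175 − 2·47 − 3·567 = -1620
Option 2 (P := 76, U + 15):
  P = 76
  U = 94 + 15 = 109
  C = -44 + 3·76 + 5·109 = 729
  T = 175 − 2·76 − 3·729 = -2164
T: -1620 − (-2164) = 544

544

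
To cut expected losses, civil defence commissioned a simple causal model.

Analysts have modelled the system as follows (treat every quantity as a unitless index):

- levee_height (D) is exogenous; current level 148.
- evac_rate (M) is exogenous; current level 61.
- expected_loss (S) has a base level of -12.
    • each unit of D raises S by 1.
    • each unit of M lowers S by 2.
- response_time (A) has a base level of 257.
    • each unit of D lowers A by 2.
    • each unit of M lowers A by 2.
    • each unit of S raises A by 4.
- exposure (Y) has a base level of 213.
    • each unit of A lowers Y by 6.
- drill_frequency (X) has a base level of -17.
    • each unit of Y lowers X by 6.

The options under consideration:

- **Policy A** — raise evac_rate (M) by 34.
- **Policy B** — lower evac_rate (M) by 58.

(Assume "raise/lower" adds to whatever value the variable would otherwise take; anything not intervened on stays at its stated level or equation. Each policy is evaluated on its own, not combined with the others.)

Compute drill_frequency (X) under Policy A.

Policy A (M + 34):
  D = 148
  M = 61 + 34 = 95
  S = -12 + 148 − 2·95 = -54
  A = 257 − 2·148 − 2·95 + 4·(-54) = -445
  Y = 213 − 6·(-445) = 2883
  X = -17 − 6·2883 = -17315

-17315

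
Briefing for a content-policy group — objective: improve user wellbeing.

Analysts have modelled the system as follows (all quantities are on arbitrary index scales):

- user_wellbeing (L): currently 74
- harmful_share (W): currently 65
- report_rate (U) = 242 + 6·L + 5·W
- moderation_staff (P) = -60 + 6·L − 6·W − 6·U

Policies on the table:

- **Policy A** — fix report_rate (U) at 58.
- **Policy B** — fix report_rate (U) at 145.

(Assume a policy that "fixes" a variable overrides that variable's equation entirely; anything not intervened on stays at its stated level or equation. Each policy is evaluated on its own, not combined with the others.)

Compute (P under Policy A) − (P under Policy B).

Policy A (U := 58):
  L = 74
  W = 65
  U = 58
  P = -60 + 6·74 − 6·65 − 6·58 = -354
Policy B (U := 145):
  L = 74
  W = 65
  U = 145
  P = -60 + 6·74 − 6·65 − 6·145 = -876
P: -354 − (-876) = 522

522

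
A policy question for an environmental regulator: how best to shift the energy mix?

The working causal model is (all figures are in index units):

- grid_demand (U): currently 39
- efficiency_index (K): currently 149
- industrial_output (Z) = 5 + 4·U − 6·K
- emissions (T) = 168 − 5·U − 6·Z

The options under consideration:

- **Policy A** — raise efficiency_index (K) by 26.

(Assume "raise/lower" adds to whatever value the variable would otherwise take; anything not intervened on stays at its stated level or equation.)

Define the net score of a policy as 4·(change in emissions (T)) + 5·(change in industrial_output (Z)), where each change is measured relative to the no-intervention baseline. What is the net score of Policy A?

Baseline:
  U = 39
  K = 149
  Z = 5 + 4·39 − 6·149 = -733
  T = 168 − 5·39 − 6·(-733) = 4371
Policy A (K + 26):
  U = 39
  K = 149 + 26 = 175
  Z = 5 + 4·39 − 6·175 = -889
  T = 168 − 5·39 − 6·(-889) = 5307
ΔT = 5307 − 4371 = 936; ΔZ = -889 − (-733) = -156
Score = 4·936 + 5·(-156) = 2964

2964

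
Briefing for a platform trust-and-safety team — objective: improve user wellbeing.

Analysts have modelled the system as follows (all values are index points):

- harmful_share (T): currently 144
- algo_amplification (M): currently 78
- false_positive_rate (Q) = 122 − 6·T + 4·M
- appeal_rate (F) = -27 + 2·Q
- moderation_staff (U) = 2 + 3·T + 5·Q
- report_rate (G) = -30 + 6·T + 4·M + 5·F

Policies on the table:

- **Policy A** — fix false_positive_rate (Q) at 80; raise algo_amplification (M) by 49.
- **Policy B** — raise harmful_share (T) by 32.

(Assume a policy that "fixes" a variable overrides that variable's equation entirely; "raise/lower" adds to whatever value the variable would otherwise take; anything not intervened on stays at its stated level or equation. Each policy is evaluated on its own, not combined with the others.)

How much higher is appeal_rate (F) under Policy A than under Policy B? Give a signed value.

1404

Policy A (Q := 80, M + 49):
  T = 144
  M = 78 + 49 = 127
  Q = 80
  F = -27 + 2·80 = 133
Policy B (T + 32):
  T = 144 + 32 = 176
  M = 78
  Q = 122 − 6·176 + 4·78 = -622
  F = -27 + 2·(-622) = -1271
F: 133 − (-1271) = 1404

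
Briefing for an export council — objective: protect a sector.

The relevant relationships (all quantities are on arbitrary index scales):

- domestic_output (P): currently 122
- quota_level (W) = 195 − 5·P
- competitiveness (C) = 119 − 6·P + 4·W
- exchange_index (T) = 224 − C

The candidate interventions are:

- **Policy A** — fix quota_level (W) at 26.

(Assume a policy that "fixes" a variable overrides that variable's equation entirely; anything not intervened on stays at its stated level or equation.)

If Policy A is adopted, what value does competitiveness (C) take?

-509

Policy A (W := 26):
  P = 122
  W = 26
  C = 119 − 6·122 + 4·26 = -509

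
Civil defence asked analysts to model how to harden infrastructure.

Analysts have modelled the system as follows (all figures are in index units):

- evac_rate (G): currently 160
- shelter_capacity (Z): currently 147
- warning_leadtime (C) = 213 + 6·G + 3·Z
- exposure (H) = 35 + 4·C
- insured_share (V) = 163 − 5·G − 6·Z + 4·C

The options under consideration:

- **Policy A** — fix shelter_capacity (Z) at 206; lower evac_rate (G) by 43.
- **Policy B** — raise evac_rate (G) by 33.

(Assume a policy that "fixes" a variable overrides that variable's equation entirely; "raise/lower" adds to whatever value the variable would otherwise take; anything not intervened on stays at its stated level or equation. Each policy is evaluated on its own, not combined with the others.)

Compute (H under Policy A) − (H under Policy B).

Policy A (Z := 206, G − 43):
  G = 160 − 43 = 117
  Z = 206
  C = 213 + 6·117 + 3·206 = 1533
  H = 35 + 4·1533 = 6167
Policy B (G + 33):
  G = 160 + 33 = 193
  Z = 147
  C = 213 + 6·193 + 3·147 = 1812
  H = 35 + 4·1812 = 7283
H: 6167 − 7283 = -1116

-1116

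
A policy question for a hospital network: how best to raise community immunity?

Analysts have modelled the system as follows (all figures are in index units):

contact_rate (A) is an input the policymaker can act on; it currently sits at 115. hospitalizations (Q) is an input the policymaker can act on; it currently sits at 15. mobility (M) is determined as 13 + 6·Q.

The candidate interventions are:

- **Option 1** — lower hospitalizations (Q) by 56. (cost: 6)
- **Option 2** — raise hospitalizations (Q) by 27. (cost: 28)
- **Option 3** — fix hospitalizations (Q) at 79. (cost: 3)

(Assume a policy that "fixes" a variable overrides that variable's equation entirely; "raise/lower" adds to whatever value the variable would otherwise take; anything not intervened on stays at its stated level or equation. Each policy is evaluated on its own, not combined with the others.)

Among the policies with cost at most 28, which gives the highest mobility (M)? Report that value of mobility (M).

Option 1 (Q − 56):
  Q = 15 − 56 = -41
  M = 13 + 6·(-41) = -233
Option 2 (Q + 27):
  Q = 15 + 27 = 42
  M = 13 + 6·42 = 265
Option 3 (Q := 79):
  Q = 79
  M = 13 + 6·79 = 487
Comparing — Option 1: M=-233, Option 2: M=265, Option 3: M=487. Highest is 487 (Option 3).

487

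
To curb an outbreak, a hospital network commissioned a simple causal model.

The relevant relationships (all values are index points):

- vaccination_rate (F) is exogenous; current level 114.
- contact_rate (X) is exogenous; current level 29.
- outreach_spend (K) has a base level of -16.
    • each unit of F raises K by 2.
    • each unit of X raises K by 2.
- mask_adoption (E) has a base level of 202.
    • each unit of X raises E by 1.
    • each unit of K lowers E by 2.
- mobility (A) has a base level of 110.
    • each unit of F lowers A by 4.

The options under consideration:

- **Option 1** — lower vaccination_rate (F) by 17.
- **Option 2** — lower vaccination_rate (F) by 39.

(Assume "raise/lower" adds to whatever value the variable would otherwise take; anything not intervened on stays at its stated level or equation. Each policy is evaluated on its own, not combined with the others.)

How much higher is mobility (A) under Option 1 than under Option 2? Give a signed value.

-88

Option 1 (F − 17):
  F = 114 − 17 = 97
  A = 110 − 4·97 = -278
Option 2 (F − 39):
  F = 114 − 39 = 75
  A = 110 − 4·75 = -190
A: -278 − (-190) = -88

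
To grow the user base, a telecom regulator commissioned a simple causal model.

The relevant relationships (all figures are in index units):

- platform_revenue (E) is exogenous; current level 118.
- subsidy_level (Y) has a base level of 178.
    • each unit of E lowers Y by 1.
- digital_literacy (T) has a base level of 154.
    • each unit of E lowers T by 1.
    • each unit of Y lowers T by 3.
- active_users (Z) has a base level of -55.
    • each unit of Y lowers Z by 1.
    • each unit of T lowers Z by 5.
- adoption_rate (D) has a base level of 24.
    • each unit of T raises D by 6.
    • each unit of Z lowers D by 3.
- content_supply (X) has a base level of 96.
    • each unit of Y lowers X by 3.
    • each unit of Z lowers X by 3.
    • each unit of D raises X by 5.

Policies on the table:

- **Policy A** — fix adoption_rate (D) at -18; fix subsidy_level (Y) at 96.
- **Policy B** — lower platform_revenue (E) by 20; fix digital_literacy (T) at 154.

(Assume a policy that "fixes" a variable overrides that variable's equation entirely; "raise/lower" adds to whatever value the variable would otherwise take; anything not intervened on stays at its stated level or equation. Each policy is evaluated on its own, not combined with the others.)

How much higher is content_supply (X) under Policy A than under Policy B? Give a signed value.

-24495

Policy A (D := -18, Y := 96):
  E = 118
  Y = 96
  T = 154 − 118 − 3·96 = -252
  Z = -55 − 96 − 5·(-252) = 1109
  D = -18
  X = 96 − 3·96 − 3·1109 + 5·(-18) = -3609
Policy B (E − 20, T := 154):
  E = 118 − 20 = 98
  Y = 178 − 98 = 80
  T = 154
  Z = -55 − 80 − 5·154 = -905
  D = 24 + 6·154 − 3·(-905) = 3663
  X = 96 − 3·80 − 3·(-905) + 5·3663 = 20886
X: -3609 − 20886 = -24495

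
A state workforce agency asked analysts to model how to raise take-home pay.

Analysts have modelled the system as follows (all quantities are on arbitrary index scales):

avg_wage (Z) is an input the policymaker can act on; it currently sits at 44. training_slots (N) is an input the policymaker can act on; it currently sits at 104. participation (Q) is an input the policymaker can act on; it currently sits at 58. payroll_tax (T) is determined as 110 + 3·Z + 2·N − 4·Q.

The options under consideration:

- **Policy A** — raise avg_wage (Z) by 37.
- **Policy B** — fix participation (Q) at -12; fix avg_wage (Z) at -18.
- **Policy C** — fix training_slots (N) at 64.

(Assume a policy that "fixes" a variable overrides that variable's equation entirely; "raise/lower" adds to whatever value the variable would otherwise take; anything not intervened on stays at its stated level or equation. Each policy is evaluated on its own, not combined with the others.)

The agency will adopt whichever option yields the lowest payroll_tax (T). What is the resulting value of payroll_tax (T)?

Policy A (Z + 37):
  Z = 44 + 37 = 81
  N = 104
  Q = 58
  T = 110 + 3·81 + 2·104 − 4·58 = 329
Policy B (Q := -12, Z := -18):
  Z = -18
  N = 104
  Q = -12
  T = 110 + 3·(-18) + 2·104 − 4·(-12) = 312
Policy C (N := 64):
  Z = 44
  N = 64
  Q = 58
  T = 110 + 3·44 + 2·64 − 4·58 = 138
Comparing — Policy A: T=329, Policy B: T=312, Policy C: T=138. Lowest is 138 (Policy C).

138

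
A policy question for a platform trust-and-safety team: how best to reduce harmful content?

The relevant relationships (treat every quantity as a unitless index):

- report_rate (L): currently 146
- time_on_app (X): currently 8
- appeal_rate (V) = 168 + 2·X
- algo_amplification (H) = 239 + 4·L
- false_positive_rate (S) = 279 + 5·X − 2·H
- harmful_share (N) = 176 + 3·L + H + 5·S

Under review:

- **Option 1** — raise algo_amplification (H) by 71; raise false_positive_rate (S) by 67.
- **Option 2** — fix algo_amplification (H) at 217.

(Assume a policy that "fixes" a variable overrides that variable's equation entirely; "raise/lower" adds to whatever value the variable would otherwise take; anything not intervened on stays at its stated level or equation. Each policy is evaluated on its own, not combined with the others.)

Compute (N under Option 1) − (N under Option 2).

Option 1 (H + 71, S + 67):
  L = 146
  X = 8
  H = 239 + 4·146 (+71 from intervention) = 894
  S = 279 + 5·8 − 2·894 (+67 from intervention) = -1402
  N = 176 + 3·146 + 894 + 5·(-1402) = -5502
Option 2 (H := 217):
  L = 146
  X = 8
  H = 217
  S = 279 + 5·8 − 2·217 = -115
  N = 176 + 3·146 + 217 + 5·(-115) = 256
N: -5502 − 256 = -5758

-5758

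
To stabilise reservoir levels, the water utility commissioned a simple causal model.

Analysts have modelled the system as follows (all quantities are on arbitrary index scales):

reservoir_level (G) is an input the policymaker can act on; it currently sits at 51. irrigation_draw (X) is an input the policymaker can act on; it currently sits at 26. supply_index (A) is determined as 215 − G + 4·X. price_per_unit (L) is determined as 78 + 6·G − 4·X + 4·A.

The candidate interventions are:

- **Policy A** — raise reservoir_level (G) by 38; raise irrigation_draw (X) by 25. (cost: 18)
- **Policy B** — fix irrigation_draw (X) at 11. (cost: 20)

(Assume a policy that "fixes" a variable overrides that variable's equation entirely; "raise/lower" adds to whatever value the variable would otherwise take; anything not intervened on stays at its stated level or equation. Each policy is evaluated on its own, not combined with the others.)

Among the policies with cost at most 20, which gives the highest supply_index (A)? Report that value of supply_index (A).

330

Policy A (G + 38, X + 25):
  G = 51 + 38 = 89
  X = 26 + 25 = 51
  A = 215 − 89 + 4·51 = 330
Policy B (X := 11):
  G = 51
  X = 11
  A = 215 − 51 + 4·11 = 208
Comparing — Policy A: A=330, Policy B: A=208. Highest is 330 (Policy A).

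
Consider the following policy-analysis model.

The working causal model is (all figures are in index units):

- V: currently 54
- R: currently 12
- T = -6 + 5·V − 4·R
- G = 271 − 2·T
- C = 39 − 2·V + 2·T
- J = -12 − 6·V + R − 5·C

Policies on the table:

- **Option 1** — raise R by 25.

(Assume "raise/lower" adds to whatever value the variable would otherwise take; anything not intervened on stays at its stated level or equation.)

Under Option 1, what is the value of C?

163

Option 1 (R + 25):
  V = 54
  R = 12 + 25 = 37
  T = -6 + 5·54 − 4·37 = 116
  C = 39 − 2·54 + 2·116 = 163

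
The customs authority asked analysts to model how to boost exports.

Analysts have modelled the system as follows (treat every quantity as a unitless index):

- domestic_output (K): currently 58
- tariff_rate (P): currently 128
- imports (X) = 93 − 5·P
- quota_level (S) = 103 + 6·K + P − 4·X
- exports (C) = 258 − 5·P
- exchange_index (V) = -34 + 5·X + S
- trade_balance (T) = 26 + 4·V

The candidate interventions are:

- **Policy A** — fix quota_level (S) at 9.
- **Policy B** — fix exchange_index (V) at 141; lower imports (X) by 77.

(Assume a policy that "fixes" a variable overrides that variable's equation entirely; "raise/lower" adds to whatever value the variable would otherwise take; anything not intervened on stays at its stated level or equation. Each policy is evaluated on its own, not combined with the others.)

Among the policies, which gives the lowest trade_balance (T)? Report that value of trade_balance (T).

-11014

Policy A (S := 9):
  K = 58
  P = 128
  X = 93 − 5·128 = -547
  S = 9
  V = -34 + 5·(-547) + 9 = -2760
  T = 26 + 4·(-2760) = -11014
Policy B (V := 141, X − 77):
  K = 58
  P = 128
  X = 93 − 5·128 (−77 from intervention) = -624
  S = 103 + 6·58 + 128 − 4·(-624) = 3075
  V = 141
  T = 26 + 4·141 = 590
Comparing — Policy A: T=-11014, Policy B: T=590. Lowest is -11014 (Policy A).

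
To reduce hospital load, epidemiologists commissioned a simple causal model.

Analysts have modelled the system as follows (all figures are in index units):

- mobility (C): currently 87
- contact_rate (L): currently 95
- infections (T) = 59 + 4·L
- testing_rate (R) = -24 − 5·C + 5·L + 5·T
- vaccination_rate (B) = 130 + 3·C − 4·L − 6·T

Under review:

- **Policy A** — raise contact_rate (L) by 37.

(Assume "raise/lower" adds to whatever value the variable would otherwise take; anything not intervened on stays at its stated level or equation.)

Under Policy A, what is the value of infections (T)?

587

Policy A (L + 37):
  L = 95 + 37 = 132
  T = 59 + 4·132 = 587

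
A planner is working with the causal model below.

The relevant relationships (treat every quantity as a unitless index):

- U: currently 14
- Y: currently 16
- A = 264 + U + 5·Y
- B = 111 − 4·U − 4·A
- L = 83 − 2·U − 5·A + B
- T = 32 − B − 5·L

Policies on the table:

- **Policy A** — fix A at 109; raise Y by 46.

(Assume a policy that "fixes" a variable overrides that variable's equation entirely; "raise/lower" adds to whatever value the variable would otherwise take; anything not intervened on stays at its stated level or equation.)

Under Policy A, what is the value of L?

-871

Policy A (A := 109, Y + 46):
  U = 14
  Y = 16 + 46 = 62
  A = 109
  B = 111 − 4·14 − 4·109 = -381
  L = 83 − 2·14 − 5·109 + (-381) = -871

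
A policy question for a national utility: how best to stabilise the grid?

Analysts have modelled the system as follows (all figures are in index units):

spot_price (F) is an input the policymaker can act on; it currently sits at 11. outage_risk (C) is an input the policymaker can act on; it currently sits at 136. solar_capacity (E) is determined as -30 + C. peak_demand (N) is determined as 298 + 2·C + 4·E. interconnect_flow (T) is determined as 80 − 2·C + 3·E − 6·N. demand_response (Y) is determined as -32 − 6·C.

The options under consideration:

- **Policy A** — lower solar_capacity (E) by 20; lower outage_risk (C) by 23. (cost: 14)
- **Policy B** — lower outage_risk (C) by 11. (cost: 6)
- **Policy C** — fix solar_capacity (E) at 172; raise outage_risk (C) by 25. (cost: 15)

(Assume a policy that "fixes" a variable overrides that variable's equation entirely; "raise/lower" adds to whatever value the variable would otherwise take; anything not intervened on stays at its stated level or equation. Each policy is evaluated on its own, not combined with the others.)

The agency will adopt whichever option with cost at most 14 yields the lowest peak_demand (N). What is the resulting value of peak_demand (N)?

776

Policy A (E − 20, C − 23):
  C = 136 − 23 = 113
  E = -30 + 113 (−20 from intervention) = 63
  N = 298 + 2·113 + 4·63 = 776
Policy B (C − 11):
  C = 136 − 11 = 125
  E = -30 + 125 = 95
  N = 298 + 2·125 + 4·95 = 928
Comparing — Policy A: N=776, Policy B: N=928. Lowest is 776 (Policy A).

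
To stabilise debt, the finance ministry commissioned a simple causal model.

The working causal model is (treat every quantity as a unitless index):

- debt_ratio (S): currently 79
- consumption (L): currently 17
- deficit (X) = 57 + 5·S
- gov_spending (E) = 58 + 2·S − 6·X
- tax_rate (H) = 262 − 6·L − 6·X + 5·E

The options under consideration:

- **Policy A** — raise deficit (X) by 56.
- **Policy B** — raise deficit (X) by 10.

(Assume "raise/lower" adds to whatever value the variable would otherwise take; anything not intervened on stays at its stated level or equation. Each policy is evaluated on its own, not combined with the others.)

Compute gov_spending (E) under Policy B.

Policy B (X + 10):
  S = 79
  X = 57 + 5·79 (+10 from intervention) = 462
  E = 58 + 2·79 − 6·462 = -2556

-2556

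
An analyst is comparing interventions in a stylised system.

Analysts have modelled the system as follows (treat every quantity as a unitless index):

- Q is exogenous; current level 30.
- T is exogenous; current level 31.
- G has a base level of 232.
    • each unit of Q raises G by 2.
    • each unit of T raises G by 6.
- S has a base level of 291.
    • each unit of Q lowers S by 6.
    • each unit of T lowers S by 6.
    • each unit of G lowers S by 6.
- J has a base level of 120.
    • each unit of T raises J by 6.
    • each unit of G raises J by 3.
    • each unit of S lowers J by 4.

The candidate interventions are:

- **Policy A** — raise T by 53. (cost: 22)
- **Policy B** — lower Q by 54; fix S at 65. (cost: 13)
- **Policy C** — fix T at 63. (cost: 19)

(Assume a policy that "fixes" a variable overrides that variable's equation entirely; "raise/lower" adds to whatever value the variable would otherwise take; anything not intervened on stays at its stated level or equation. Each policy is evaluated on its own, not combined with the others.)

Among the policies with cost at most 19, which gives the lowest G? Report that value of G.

Policy B (Q − 54, S := 65):
  Q = 30 − 54 = -24
  T = 31
  G = 232 + 2·(-24) + 6·31 = 370
Policy C (T := 63):
  Q = 30
  T = 63
  G = 232 + 2·30 + 6·63 = 670
Comparing — Policy B: G=370, Policy C: G=670. Lowest is 370 (Policy B).

370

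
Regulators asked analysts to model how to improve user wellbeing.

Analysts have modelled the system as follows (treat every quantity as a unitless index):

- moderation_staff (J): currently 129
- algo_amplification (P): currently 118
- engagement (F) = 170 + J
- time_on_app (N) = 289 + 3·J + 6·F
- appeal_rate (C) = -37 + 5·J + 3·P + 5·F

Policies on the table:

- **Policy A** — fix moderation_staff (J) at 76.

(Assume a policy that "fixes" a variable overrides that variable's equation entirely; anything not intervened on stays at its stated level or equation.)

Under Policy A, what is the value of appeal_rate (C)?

1927

Policy A (J := 76):
  J = 76
  P = 118
  F = 170 + 76 = 246
  C = -37 + 5·76 + 3·118 + 5·246 = 1927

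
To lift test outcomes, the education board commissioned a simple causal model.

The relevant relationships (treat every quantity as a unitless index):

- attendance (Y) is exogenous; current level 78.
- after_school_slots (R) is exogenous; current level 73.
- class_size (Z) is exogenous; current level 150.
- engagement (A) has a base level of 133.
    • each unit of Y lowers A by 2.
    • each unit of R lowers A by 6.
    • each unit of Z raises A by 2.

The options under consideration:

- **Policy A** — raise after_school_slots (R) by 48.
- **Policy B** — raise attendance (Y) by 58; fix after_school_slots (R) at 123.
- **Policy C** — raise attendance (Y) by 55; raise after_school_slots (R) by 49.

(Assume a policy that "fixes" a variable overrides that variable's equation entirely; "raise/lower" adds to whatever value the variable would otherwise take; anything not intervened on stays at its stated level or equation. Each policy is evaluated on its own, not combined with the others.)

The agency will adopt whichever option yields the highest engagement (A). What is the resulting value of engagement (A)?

-449

Policy A (R + 48):
  Y = 78
  R = 73 + 48 = 121
  Z = 150
  A = 133 − 2·78 − 6·121 + 2·150 = -449
Policy B (Y + 58, R := 123):
  Y = 78 + 58 = 136
  R = 123
  Z = 150
  A = 133 − 2·136 − 6·123 + 2·150 = -577
Policy C (Y + 55, R + 49):
  Y = 78 + 55 = 133
  R = 73 + 49 = 122
  Z = 150
  A = 133 − 2·133 − 6·122 + 2·150 = -565
Comparing — Policy A: A=-449, Policy B: A=-577, Policy C: A=-565. Highest is -449 (Policy A).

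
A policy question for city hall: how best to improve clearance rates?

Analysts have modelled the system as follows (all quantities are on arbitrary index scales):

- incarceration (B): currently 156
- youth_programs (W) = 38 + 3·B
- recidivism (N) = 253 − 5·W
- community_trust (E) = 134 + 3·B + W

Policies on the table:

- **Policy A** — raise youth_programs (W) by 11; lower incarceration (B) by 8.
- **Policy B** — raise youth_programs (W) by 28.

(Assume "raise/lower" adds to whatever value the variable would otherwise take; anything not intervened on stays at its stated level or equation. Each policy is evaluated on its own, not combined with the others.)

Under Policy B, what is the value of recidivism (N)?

Policy B (W + 28):
  B = 156
  W = 38 + 3·156 (+28 from intervention) = 534
  N = 253 − 5·534 = -2417

-2417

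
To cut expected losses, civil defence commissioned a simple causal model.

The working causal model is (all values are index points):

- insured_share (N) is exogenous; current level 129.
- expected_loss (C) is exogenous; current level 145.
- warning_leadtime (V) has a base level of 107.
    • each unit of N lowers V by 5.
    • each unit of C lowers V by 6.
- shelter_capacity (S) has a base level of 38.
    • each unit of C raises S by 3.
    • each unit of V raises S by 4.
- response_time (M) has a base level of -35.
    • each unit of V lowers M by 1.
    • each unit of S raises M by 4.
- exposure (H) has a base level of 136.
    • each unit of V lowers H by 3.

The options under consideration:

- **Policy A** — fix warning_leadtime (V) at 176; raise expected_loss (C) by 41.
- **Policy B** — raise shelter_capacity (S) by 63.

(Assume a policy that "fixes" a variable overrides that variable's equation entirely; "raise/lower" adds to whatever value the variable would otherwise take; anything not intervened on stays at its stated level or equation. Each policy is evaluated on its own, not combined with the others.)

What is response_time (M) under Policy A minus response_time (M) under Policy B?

Policy A (V := 176, C + 41):
  N = 129
  C = 145 + 41 = 186
  V = 176
  S = 38 + 3·186 + 4·176 = 1300
  M = -35 − 176 + 4·1300 = 4989
Policy B (S + 63):
  N = 129
  C = 145
  V = 107 − 5·129 − 6·145 = -1408
  S = 38 + 3·145 + 4·(-1408) (+63 from intervention) = -5096
  M = -35 − (-1408) + 4·(-5096) = -19011
M: 4989 − (-19011) = 24000

24000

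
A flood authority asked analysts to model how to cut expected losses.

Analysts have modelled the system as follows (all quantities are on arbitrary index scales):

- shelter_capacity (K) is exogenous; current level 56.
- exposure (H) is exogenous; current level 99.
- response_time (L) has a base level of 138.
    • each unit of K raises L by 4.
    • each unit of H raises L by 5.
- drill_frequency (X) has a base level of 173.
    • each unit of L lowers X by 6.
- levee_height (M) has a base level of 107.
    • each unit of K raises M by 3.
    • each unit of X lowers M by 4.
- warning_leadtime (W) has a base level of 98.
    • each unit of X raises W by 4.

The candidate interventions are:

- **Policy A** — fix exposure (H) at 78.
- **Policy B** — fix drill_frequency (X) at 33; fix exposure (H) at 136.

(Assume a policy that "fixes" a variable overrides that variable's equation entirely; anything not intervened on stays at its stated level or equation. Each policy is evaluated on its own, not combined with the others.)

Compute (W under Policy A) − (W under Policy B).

-17488

Policy A (H := 78):
  K = 56
  H = 78
  L = 138 + 4·56 + 5·78 = 752
  X = 173 − 6·752 = -4339
  W = 98 + 4·(-4339) = -17258
Policy B (X := 33, H := 136):
  K = 56
  H = 136
  L = 138 + 4·56 + 5·136 = 1042
  X = 33
  W = 98 + 4·33 = 230
W: -17258 − 230 = -17488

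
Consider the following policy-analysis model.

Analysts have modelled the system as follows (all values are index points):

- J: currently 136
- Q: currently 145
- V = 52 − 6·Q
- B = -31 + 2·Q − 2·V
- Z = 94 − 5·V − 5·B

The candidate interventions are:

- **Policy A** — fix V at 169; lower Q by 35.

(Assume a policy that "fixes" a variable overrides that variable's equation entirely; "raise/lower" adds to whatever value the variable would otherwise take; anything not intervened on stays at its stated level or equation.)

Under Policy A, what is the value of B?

-149

Policy A (V := 169, Q − 35):
  Q = 145 − 35 = 110
  V = 169
  B = -31 + 2·110 − 2·169 = -149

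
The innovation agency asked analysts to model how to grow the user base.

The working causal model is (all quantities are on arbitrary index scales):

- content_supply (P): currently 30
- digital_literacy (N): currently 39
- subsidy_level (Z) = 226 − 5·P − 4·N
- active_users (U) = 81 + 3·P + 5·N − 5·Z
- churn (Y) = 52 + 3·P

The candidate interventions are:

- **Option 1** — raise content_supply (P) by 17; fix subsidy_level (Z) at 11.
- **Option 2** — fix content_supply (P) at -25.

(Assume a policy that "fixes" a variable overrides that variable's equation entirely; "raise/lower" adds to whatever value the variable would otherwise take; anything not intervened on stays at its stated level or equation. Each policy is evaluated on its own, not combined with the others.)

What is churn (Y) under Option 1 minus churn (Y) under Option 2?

216

Option 1 (P + 17, Z := 11):
  P = 30 + 17 = 47
  Y = 52 + 3·47 = 193
Option 2 (P := -25):
  P = -25
  Y = 52 + 3·(-25) = -23
Y: 193 − (-23) = 216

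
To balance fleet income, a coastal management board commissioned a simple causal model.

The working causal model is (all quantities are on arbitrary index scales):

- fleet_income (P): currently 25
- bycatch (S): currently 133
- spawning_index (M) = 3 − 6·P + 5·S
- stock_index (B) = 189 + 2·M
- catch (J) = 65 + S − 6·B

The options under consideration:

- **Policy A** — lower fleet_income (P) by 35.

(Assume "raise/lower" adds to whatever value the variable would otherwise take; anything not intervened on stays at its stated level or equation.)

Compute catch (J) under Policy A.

-9672

Policy A (P − 35):
  P = 25 − 35 = -10
  S = 133
  M = 3 − 6·(-10) + 5·133 = 728
  B = 189 + 2·728 = 1645
  J = 65 + 133 − 6·1645 = -9672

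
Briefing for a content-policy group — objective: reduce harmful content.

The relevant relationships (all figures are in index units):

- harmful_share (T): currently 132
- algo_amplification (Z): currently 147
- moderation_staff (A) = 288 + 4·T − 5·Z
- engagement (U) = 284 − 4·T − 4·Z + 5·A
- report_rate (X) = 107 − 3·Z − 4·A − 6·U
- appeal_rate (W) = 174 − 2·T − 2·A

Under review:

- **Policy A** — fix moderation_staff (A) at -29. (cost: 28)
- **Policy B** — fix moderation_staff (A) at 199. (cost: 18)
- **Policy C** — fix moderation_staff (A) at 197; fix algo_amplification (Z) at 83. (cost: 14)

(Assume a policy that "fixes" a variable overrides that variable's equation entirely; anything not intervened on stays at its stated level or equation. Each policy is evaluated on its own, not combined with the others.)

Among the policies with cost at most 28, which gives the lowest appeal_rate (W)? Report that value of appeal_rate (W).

-488

Policy A (A := -29):
  T = 132
  Z = 147
  A = -29
  W = 174 − 2·132 − 2·(-29) = -32
Policy B (A := 199):
  T = 132
  Z = 147
  A = 199
  W = 174 − 2·132 − 2·199 = -488
Policy C (A := 197, Z := 83):
  T = 132
  Z = 83
  A = 197
  W = 174 − 2·132 − 2·197 = -484
Comparing — Policy A: W=-32, Policy B: W=-488, Policy C: W=-484. Lowest is -488 (Policy B).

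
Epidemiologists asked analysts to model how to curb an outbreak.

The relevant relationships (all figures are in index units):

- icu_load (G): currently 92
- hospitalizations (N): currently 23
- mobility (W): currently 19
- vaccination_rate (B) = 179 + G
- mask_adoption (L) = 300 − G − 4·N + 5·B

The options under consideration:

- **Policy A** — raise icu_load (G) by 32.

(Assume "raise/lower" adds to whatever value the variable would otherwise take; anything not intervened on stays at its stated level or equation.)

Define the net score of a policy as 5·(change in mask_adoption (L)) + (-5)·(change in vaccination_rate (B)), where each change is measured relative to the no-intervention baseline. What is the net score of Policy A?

480

Baseline:
  G = 92
  N = 23
  B = 179 + 92 = 271
  L = 300 − 92 − 4·23 + 5·271 = 1471
Policy A (G + 32):
  G = 92 + 32 = 124
  N = 23
  B = 179 + 124 = 303
  L = 300 − 124 − 4·23 + 5·303 = 1599
ΔL = 1599 − 1471 = 128; ΔB = 303 − 271 = 32
Score = 5·128 + (-5)·32 = 480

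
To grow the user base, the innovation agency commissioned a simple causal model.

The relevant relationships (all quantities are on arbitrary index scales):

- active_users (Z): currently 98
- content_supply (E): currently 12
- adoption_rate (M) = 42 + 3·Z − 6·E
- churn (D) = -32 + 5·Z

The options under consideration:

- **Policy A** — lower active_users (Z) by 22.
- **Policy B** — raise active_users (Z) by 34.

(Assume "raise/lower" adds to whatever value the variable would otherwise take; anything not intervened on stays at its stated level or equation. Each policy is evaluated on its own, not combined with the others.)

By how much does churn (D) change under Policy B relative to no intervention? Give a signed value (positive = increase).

Baseline:
  Z = 98
  D = -32 + 5·98 = 458
Policy B (Z + 34):
  Z = 98 + 34 = 132
  D = -32 + 5·132 = 628
Change in D: 628 − 458 = 170

170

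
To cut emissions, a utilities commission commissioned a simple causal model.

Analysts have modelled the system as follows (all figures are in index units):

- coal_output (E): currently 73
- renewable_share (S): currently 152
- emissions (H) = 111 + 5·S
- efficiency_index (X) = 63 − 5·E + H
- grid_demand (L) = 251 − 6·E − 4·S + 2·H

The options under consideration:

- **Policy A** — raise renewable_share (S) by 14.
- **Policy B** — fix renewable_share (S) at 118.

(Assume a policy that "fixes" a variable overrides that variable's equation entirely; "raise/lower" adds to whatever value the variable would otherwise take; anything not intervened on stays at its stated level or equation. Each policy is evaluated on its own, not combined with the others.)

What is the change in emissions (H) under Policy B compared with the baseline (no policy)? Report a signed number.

Baseline:
  S = 152
  H = 111 + 5·152 = 871
Policy B (S := 118):
  S = 118
  H = 111 + 5·118 = 701
Change in H: 701 − 871 = -170

-170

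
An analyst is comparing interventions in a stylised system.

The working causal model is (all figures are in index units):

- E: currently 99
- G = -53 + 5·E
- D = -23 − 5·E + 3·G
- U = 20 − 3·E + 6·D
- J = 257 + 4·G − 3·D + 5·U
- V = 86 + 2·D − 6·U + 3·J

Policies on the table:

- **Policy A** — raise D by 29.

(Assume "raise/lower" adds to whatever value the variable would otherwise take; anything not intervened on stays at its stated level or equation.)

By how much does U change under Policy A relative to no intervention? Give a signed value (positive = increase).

Baseline:
  E = 99
  G = -53 + 5·99 = 442
  D = -23 − 5·99 + 3·442 = 808
  U = 20 − 3·99 + 6·808 = 4571
Policy A (D + 29):
  E = 99
  G = -53 + 5·99 = 442
  D = -23 − 5·99 + 3·442 (+29 from intervention) = 837
  U = 20 − 3·99 + 6·837 = 4745
Change in U: 4745 − 4571 = 174

174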